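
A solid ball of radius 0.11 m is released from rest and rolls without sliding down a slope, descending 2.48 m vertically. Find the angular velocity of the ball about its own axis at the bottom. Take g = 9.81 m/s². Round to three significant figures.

Here I = (2/5)MR², so the shape factor k = I/(MR²) = 0.4.
Rolling without slipping gives ω = v/R, so the total kinetic energy is ½Mv² + ½Iω² = ½(1+k)Mv² = (7/10)Mv².
Energy conservation Mgh = ½(1+k)Mv² gives v = √(2gh/(1+k)) = √(2 × 9.81 × 2.48 / 1.4) = 5.895 m/s.
The angular speed follows from ω = v/R = 5.895/0.11 ≈ 53.6 rad/s.

ω ≈ 53.6 rad/s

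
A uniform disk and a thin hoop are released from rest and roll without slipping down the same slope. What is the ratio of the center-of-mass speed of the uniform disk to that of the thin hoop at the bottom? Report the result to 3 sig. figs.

Each satisfies Mgh = ½(1+k)Mv² with k = I/(MR²), so v ∝ 1/√(1+k).
For the uniform disk k = 0.5; for the thin hoop k = 1.
v₁/v₂ = √((1+k₂)/(1+k₁)) = √(2/1.5) ≈ 1.15.

v_ratio ≈ 1.15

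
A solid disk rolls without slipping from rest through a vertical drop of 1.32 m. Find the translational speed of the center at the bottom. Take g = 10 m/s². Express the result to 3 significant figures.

The moment of inertia is (1/2)MR², giving k ≡ I/(MR²) = 0.5.
The rolling condition ω = v/R makes the rotational term ½I(v/R)² = ½kMv², so KE_total = ½(1+k)Mv² = (3/4)Mv².
Setting Mgh = (3/4)Mv² gives v = √(2gh/(1+k)) = √(2·10·1.32/1.5) ≈ 4.20 m/s.

v ≈ 4.20 m/s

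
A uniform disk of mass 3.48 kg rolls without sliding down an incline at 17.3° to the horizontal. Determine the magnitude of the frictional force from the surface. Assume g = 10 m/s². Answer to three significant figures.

The moment of inertia is (1/2)MR², giving k ≡ I/(MR²) = 0.5.
Along the incline Mg sinθ − f = Ma, and torque about the center fR = Iα = kMR²(a/R) gives f = kMa.
Combining, a = g sinθ/(1+k) and f = kMa = kMg sinθ/(1+k).
f = 0.5 × 3.48 × 10 × sin17.3° / 1.5 ≈ 3.45 N.

f ≈ 3.45 N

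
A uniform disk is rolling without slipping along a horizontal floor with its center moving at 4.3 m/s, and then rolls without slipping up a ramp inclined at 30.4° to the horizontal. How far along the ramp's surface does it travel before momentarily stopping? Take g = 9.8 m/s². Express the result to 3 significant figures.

d ≈ 2.80 m

With I = (1/2)MR², the ratio k = I/(MR²) is 0.5.
The rolling condition ω = v/R makes the rotational term ½I(v/R)² = ½kMv², so KE_total = ½(1+k)Mv² = (3/4)Mv².
Setting this equal to Mgh gives the vertical rise h = (1+k)v₀²/(2g) = 1.5×4.3²/(2×9.8) = 1.415 m.
The distance along the slope is d = h/sinθ = 1.415/sin30.4° ≈ 2.80 m.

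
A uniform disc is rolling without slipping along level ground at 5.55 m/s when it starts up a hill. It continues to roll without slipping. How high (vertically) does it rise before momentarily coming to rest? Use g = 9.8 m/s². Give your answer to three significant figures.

With I = (1/2)MR², the ratio k = I/(MR²) is 0.5.
Pure rolling means v = ωR; then KE = ½Mv² + ½I(v/R)² = ½(1+k)Mv² = (3/4)Mv².
At the top the kinetic energy is zero, so (3/4)Mv₀² = Mgh.
Thus h = (1+k)v₀²/(2g) = 1.5 × 5.55² / (2 × 9.8) ≈ 2.36 m.

h ≈ 2.36 m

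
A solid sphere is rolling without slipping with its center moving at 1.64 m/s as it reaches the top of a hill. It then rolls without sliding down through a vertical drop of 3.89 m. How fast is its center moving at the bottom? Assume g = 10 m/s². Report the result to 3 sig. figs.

v ≈ 7.63 m/s

With I = (2/5)MR², the ratio k = I/(MR²) is 0.4.
The rolling condition ω = v/R makes the rotational term ½I(v/R)² = ½kMv², so KE_total = ½(1+k)Mv² = (7/10)Mv².
Energy conservation: (7/10)Mv₀² + Mgh = (7/10)Mv², so v² = v₀² + 2gh/(1+k).
v = √(1.64² + 2×10×3.89/1.4) = √58.26 ≈ 7.63 m/s.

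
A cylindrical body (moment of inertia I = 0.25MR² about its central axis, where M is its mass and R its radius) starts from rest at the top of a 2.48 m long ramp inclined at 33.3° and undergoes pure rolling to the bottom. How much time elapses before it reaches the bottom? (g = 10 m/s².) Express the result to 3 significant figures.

Here I = 0.25MR², so the shape factor k = I/(MR²) = 0.25.
Newton's second law down the slope: Mg sinθ − f = Ma. The torque equation fR = Iα (with α = a/R) gives f = kMa.
Hence a = g sinθ/(1+k) = 10×sin33.3°/1.25 = 4.392 m/s².
With constant a from rest, t = √(2L/a) = √(2·2.48/4.392) ≈ 1.06 s.

t ≈ 1.06 s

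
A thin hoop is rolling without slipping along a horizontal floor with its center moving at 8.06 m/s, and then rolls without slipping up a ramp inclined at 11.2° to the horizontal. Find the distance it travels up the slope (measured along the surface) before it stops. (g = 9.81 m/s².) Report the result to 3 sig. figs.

For this body I = MR², i.e. k = I/(MR²) = 1.
Rolling without slipping gives ω = v/R, so the total kinetic energy is ½Mv² + ½Iω² = ½(1+k)Mv² = Mv².
Setting this equal to Mgh gives the vertical rise h = (1+k)v₀²/(2g) = 2×8.06²/(2×9.81) = 6.622 m.
The distance along the slope is d = h/sinθ = 6.622/sin11.2° ≈ 34.1 m.

d ≈ 34.1 m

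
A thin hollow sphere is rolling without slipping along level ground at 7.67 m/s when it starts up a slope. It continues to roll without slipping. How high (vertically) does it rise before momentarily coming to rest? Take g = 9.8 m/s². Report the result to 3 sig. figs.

h ≈ 5.00 m

With I = (2/3)MR², the ratio k = I/(MR²) is 2/3.
The rolling condition ω = v/R makes the rotational term ½I(v/R)² = ½kMv², so KE_total = ½(1+k)Mv² = (5/6)Mv².
At the top the kinetic energy is zero, so (5/6)Mv₀² = Mgh.
Thus h = (1+k)v₀²/(2g) = 1.667 × 7.67² / (2 × 9.8) ≈ 5.00 m.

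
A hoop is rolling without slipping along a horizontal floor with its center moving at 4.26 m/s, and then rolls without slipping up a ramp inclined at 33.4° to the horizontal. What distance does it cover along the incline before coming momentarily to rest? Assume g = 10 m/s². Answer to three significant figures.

d ≈ 3.30 m

With I = MR², the ratio k = I/(MR²) is 1.
Pure rolling means v = ωR; then KE = ½Mv² + ½I(v/R)² = ½(1+k)Mv² = Mv².
Setting this equal to Mgh gives the vertical rise h = (1+k)v₀²/(2g) = 2×4.26²/(2×10) = 1.815 m.
Along the incline, d = h/sinθ = 1.815/sin33.4° ≈ 3.30 m.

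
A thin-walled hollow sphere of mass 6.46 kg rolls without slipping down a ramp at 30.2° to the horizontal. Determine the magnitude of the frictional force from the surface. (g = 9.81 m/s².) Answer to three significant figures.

The moment of inertia is (2/3)MR², giving k ≡ I/(MR²) = 2/3.
Along the incline Mg sinθ − f = Ma, and torque about the center fR = Iα = kMR²(a/R) gives f = kMa.
Combining, a = g sinθ/(1+k) and f = kMa = kMg sinθ/(1+k).
f = (2/3) × 6.46 × 9.81 × sin30.2° / 1.667 ≈ 12.8 N.

f ≈ 12.8 N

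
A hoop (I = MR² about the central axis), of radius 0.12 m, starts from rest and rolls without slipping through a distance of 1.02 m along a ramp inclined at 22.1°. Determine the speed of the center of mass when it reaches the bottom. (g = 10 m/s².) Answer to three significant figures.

v ≈ 1.96 m/s

With I = MR², the ratio k = I/(MR²) is 1.
The rolling condition ω = v/R makes the rotational term ½I(v/R)² = ½kMv², so KE_total = ½(1+k)Mv² = Mv².
The vertical drop is h = L sinθ = 1.02 × sin22.1° = 0.3837 m.
Setting Mgh = Mv² gives v = √(2gh/(1+k)) = √(2·10·0.3837/2) ≈ 1.96 m/s.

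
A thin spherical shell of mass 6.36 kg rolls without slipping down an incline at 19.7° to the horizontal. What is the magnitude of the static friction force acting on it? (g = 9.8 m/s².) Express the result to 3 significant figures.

With I = (2/3)MR², the ratio k = I/(MR²) is 2/3.
Along the incline Mg sinθ − f = Ma, and torque about the center fR = Iα = kMR²(a/R) gives f = kMa.
Combining, a = g sinθ/(1+k) and f = kMa = kMg sinθ/(1+k).
f = (2/3) × 6.36 × 9.8 × sin19.7° / 1.667 ≈ 8.40 N.

f ≈ 8.40 N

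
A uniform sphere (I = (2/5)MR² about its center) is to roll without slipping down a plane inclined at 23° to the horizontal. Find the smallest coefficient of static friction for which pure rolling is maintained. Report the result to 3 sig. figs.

With I = (2/5)MR², the ratio k = I/(MR²) is 0.4.
Translational: Mg sinθ − f = Ma. Rotational about the CM: fR = Iα = kMRa, so f = kMa.
These give a = g sinθ/(1+k) and the required friction f = kMg sinθ/(1+k).
The normal force is N = Mg cosθ, so μ_min = f/N = k tanθ/(1+k).
μ_min = 0.4 × tan23° / 1.4 ≈ 0.121.

μ_min ≈ 0.121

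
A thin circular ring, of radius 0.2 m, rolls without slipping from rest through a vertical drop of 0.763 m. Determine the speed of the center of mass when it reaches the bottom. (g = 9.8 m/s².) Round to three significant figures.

v ≈ 2.73 m/s

The moment of inertia is MR², giving k ≡ I/(MR²) = 1.
The rolling condition ω = v/R makes the rotational term ½I(v/R)² = ½kMv², so KE_total = ½(1+k)Mv² = Mv².
Energy conservation: Mgh = Mv², so v = √(2gh/(1+k)) = √(2 × 9.8 × 0.763 / 2) ≈ 2.73 m/s.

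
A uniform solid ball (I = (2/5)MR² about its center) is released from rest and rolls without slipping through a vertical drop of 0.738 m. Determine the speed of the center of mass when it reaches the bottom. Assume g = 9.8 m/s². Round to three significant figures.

For this body I = (2/5)MR², i.e. k = I/(MR²) = 0.4.
Pure rolling means v = ωR; then KE = ½Mv² + ½I(v/R)² = ½(1+k)Mv² = (7/10)Mv².
Energy conservation: Mgh = (7/10)Mv², so v = √(2gh/(1+k)) = √(2 × 9.8 × 0.738 / 1.4) ≈ 3.21 m/s.

v ≈ 3.21 m/s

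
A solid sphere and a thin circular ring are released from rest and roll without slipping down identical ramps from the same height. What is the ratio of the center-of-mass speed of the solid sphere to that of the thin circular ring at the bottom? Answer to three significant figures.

Each satisfies Mgh = ½(1+k)Mv² with k = I/(MR²), so v ∝ 1/√(1+k).
For the solid sphere k = 0.4; for the thin circular ring k = 1.
v₁/v₂ = √((1+k₂)/(1+k₁)) = √(2/1.4) ≈ 1.20.

v_ratio ≈ 1.20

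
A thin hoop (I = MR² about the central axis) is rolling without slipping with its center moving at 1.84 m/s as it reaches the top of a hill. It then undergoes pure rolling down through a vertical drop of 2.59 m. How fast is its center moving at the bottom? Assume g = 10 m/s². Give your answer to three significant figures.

v ≈ 5.41 m/s

The moment of inertia is MR², giving k ≡ I/(MR²) = 1.
Rolling without slipping gives ω = v/R, so the total kinetic energy is ½Mv² + ½Iω² = ½(1+k)Mv² = Mv².
Conserving energy between top and bottom: Mv² = Mv₀² + Mgh, hence v² = v₀² + 2gh/(1+k).
v = √(1.84² + 2×10×2.59/2) = √29.29 ≈ 5.41 m/s.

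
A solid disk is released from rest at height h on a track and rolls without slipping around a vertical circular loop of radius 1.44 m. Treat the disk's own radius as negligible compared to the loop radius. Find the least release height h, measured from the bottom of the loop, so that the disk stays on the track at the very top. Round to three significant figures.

For this body I = (1/2)MR², i.e. k = I/(MR²) = 0.5.
At the top, contact is just lost when gravity alone supplies the centripetal force: Mg = Mv_top²/r, i.e. v_top² = gr.
With ω = v/R, the kinetic energy at speed v is ½(1+k)Mv² = (3/4)Mv².
Energy conservation from release (height h) to the top (height 2r): Mgh = Mg(2r) + (3/4)M·gr.
Thus h_min = 2r + (1+k)r/2 = r(2 + 1.5/2) = 1.44 × 2.75 ≈ 3.96 m.

h_min ≈ 3.96 m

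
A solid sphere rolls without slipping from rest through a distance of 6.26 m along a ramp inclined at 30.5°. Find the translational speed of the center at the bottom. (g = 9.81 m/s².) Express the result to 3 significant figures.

v ≈ 6.67 m/s

The moment of inertia is (2/5)MR², giving k ≡ I/(MR²) = 0.4.
Since it rolls without slipping, ω = v/R and KE = ½Mv² + ½Iω² = ½(1+k)Mv² = (7/10)Mv².
The vertical drop is h = L sinθ = 6.26 × sin30.5° = 3.177 m.
Energy conservation: Mgh = (7/10)Mv², so v = √(2gh/(1+k)) = √(2 × 9.81 × 3.177 / 1.4) ≈ 6.67 m/s.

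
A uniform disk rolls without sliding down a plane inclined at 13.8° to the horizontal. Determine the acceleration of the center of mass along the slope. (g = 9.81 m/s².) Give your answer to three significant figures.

a ≈ 1.56 m/s²

The moment of inertia is (1/2)MR², giving k ≡ I/(MR²) = 0.5.
Newton's second law down the slope: Mg sinθ − f = Ma. The torque equation fR = Iα (with α = a/R) gives f = kMa.
Eliminating f: Mg sinθ = (1+k)Ma, so a = g sinθ/(1+k) = 9.81 × sin13.8° / 1.5 ≈ 1.56 m/s².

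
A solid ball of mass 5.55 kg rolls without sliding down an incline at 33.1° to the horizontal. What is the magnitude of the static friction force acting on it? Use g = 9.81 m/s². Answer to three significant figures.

f ≈ 8.50 N

For this body I = (2/5)MR², i.e. k = I/(MR²) = 0.4.
Along the incline Mg sinθ − f = Ma, and torque about the center fR = Iα = kMR²(a/R) gives f = kMa.
Combining, a = g sinθ/(1+k) and f = kMa = kMg sinθ/(1+k).
f = 0.4 × 5.55 × 9.81 × sin33.1° / 1.4 ≈ 8.50 N.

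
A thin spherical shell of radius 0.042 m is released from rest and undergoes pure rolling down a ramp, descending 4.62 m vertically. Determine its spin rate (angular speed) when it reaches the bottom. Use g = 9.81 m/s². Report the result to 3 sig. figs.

ω ≈ 176 rad/s

With I = (2/3)MR², the ratio k = I/(MR²) is 2/3.
Since it rolls without slipping, ω = v/R and KE = ½Mv² + ½Iω² = ½(1+k)Mv² = (5/6)Mv².
Energy conservation Mgh = ½(1+k)Mv² gives v = √(2gh/(1+k)) = √(2 × 9.81 × 4.62 / 1.667) = 7.375 m/s.
The angular speed follows from ω = v/R = 7.375/0.042 ≈ 176 rad/s.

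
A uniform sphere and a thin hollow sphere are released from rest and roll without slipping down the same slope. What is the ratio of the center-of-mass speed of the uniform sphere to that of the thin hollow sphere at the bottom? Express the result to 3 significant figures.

Each satisfies Mgh = ½(1+k)Mv² with k = I/(MR²), so v ∝ 1/√(1+k).
For the uniform sphere k = 0.4; for the thin hollow sphere k = 2/3.
v₁/v₂ = √((1+k₂)/(1+k₁)) = √(1.667/1.4) ≈ 1.09.

v_ratio ≈ 1.09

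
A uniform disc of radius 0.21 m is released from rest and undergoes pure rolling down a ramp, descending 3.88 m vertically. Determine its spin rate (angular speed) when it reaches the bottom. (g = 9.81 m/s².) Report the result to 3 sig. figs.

The moment of inertia is (1/2)MR², giving k ≡ I/(MR²) = 0.5.
Since it rolls without slipping, ω = v/R and KE = ½Mv² + ½Iω² = ½(1+k)Mv² = (3/4)Mv².
Energy conservation Mgh = ½(1+k)Mv² gives v = √(2gh/(1+k)) = √(2 × 9.81 × 3.88 / 1.5) = 7.124 m/s.
The angular speed follows from ω = v/R = 7.124/0.21 ≈ 33.9 rad/s.

ω ≈ 33.9 rad/s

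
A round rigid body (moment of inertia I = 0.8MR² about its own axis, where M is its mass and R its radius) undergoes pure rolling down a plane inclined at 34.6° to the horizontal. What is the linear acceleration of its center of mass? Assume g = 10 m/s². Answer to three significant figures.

For this body I = 0.8MR², i.e. k = I/(MR²) = 0.8.
Along the incline Mg sinθ − f = Ma, and torque about the center fR = Iα = kMR²(a/R) gives f = kMa.
Eliminating f: Mg sinθ = (1+k)Ma, so a = g sinθ/(1+k) = 10 × sin34.6° / 1.8 ≈ 3.15 m/s².

a ≈ 3.15 m/s²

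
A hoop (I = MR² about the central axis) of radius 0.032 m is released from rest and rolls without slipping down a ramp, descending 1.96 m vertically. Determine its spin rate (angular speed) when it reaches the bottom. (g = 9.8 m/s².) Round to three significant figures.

For this body I = MR², i.e. k = I/(MR²) = 1.
Since it rolls without slipping, ω = v/R and KE = ½Mv² + ½Iω² = ½(1+k)Mv² = Mv².
Energy conservation Mgh = ½(1+k)Mv² gives v = √(2gh/(1+k)) = √(2 × 9.8 × 1.96 / 2) = 4.383 m/s.
Then ω = v/R = 4.383 / 0.032 ≈ 137 rad/s.

ω ≈ 137 rad/s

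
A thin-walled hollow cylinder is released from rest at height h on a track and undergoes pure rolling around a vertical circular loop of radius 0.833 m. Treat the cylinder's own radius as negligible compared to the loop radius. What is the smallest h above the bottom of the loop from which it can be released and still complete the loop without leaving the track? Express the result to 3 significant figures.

h_min ≈ 2.50 m

With I = MR², the ratio k = I/(MR²) is 1.
At the top of the loop, the minimum-contact condition is Mg = Mv_top²/r, so v_top² = gr.
With ω = v/R, the kinetic energy at speed v is ½(1+k)Mv² = Mv².
Energy conservation from release (height h) to the top (height 2r): Mgh = Mg(2r) + M·gr.
Thus h_min = 2r + (1+k)r/2 = r(2 + 2/2) = 0.833 × 3 ≈ 2.50 m.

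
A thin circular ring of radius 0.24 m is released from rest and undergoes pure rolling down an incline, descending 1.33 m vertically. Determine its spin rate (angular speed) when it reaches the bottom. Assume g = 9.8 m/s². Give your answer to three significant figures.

ω ≈ 15.0 rad/s

For this body I = MR², i.e. k = I/(MR²) = 1.
Rolling without slipping gives ω = v/R, so the total kinetic energy is ½Mv² + ½Iω² = ½(1+k)Mv² = Mv².
Energy conservation Mgh = ½(1+k)Mv² gives v = √(2gh/(1+k)) = √(2 × 9.8 × 1.33 / 2) = 3.61 m/s.
Then ω = v/R = 3.61 / 0.24 ≈ 15.0 rad/s.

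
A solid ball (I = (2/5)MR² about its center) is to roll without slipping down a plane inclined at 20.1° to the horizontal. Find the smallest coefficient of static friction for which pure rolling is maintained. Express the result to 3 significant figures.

For this body I = (2/5)MR², i.e. k = I/(MR²) = 0.4.
Newton's second law down the slope: Mg sinθ − f = Ma. The torque equation fR = Iα (with α = a/R) gives f = kMa.
These give a = g sinθ/(1+k) and the required friction f = kMg sinθ/(1+k).
With N = Mg cosθ, the no-slip condition f ≤ μN gives μ_min = f/N = k tanθ/(1+k).
μ_min = 0.4 × tan20.1° / 1.4 ≈ 0.105.

μ_min ≈ 0.105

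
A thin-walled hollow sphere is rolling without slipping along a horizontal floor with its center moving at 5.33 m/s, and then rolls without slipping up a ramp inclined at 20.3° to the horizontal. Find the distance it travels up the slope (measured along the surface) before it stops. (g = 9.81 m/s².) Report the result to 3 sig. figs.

For this body I = (2/3)MR², i.e. k = I/(MR²) = 2/3.
Rolling without slipping gives ω = v/R, so the total kinetic energy is ½Mv² + ½Iω² = ½(1+k)Mv² = (5/6)Mv².
Setting this equal to Mgh gives the vertical rise h = (1+k)v₀²/(2g) = 1.667×5.33²/(2×9.81) = 2.413 m.
Along the incline, d = h/sinθ = 2.413/sin20.3° ≈ 6.96 m.

d ≈ 6.96 m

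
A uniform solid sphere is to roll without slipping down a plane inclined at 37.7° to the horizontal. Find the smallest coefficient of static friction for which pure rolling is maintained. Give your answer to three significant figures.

μ_min ≈ 0.221

The moment of inertia is (2/5)MR², giving k ≡ I/(MR²) = 0.4.
Newton's second law down the slope: Mg sinθ − f = Ma. The torque equation fR = Iα (with α = a/R) gives f = kMa.
These give a = g sinθ/(1+k) and the required friction f = kMg sinθ/(1+k).
With N = Mg cosθ, the no-slip condition f ≤ μN gives μ_min = f/N = k tanθ/(1+k).
μ_min = 0.4 × tan37.7° / 1.4 ≈ 0.221.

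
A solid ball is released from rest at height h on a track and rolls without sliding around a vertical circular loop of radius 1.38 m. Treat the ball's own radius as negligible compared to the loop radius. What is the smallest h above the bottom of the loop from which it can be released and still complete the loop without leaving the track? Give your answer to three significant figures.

With I = (2/5)MR², the ratio k = I/(MR²) is 0.4.
At the top, contact is just lost when gravity alone supplies the centripetal force: Mg = Mv_top²/r, i.e. v_top² = gr.
With ω = v/R, the kinetic energy at speed v is ½(1+k)Mv² = (7/10)Mv².
Energy conservation from release (height h) to the top (height 2r): Mgh = Mg(2r) + (7/10)M·gr.
Thus h_min = 2r + (1+k)r/2 = r(2 + 1.4/2) = 1.38 × 2.7 ≈ 3.73 m.

h_min ≈ 3.73 m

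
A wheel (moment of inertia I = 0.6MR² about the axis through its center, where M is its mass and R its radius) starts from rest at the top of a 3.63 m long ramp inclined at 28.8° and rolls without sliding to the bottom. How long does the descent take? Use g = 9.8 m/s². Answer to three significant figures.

t ≈ 1.57 s

With I = 0.6MR², the ratio k = I/(MR²) is 0.6.
Translational: Mg sinθ − f = Ma. Rotational about the CM: fR = Iα = kMRa, so f = kMa.
Hence a = g sinθ/(1+k) = 9.8×sin28.8°/1.6 = 2.951 m/s².
With constant a from rest, t = √(2L/a) = √(2·3.63/2.951) ≈ 1.57 s.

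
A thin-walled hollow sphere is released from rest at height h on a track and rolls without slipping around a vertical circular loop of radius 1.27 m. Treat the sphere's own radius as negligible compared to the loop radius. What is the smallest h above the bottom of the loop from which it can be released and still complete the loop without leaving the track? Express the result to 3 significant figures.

With I = (2/3)MR², the ratio k = I/(MR²) is 2/3.
At the top of the loop, the minimum-contact condition is Mg = Mv_top²/r, so v_top² = gr.
With ω = v/R, the kinetic energy at speed v is ½(1+k)Mv² = (5/6)Mv².
Energy conservation from release (height h) to the top (height 2r): Mgh = Mg(2r) + (5/6)M·gr.
Thus h_min = 2r + (1+k)r/2 = r(2 + 1.667/2) = 1.27 × 2.833 ≈ 3.60 m.

h_min ≈ 3.60 m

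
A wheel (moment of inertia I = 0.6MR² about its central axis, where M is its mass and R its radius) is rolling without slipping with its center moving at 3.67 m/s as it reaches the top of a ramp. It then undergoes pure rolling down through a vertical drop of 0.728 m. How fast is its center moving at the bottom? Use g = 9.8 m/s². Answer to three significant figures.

For this body I = 0.6MR², i.e. k = I/(MR²) = 0.6.
Pure rolling means v = ωR; then KE = ½Mv² + ½I(v/R)² = ½(1+k)Mv² = (4/5)Mv².
Conserving energy between top and bottom: (4/5)Mv² = (4/5)Mv₀² + Mgh, hence v² = v₀² + 2gh/(1+k).
v = √(3.67² + 2×9.8×0.728/1.6) = √22.39 ≈ 4.73 m/s.

v ≈ 4.73 m/s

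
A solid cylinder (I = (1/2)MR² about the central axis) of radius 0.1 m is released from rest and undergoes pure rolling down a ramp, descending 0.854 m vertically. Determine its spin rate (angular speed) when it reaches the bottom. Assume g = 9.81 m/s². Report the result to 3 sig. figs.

The moment of inertia is (1/2)MR², giving k ≡ I/(MR²) = 0.5.
Rolling without slipping gives ω = v/R, so the total kinetic energy is ½Mv² + ½Iω² = ½(1+k)Mv² = (3/4)Mv².
Energy conservation Mgh = ½(1+k)Mv² gives v = √(2gh/(1+k)) = √(2 × 9.81 × 0.854 / 1.5) = 3.342 m/s.
Then ω = v/R = 3.342 / 0.1 ≈ 33.4 rad/s.

ω ≈ 33.4 rad/s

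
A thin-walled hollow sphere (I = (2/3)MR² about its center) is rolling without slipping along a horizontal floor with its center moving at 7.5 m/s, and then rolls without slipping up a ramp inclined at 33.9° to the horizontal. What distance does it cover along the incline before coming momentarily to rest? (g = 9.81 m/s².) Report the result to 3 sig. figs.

d ≈ 8.57 m

The moment of inertia is (2/3)MR², giving k ≡ I/(MR²) = 2/3.
Pure rolling means v = ωR; then KE = ½Mv² + ½I(v/R)² = ½(1+k)Mv² = (5/6)Mv².
Setting this equal to Mgh gives the vertical rise h = (1+k)v₀²/(2g) = 1.667×7.5²/(2×9.81) = 4.778 m.
The distance along the slope is d = h/sinθ = 4.778/sin33.9° ≈ 8.57 m.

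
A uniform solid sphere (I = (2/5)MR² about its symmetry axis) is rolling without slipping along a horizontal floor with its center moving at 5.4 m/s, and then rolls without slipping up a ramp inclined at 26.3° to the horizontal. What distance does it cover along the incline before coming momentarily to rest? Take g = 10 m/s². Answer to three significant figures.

Here I = (2/5)MR², so the shape factor k = I/(MR²) = 0.4.
Rolling without slipping gives ω = v/R, so the total kinetic energy is ½Mv² + ½Iω² = ½(1+k)Mv² = (7/10)Mv².
Setting this equal to Mgh gives the vertical rise h = (1+k)v₀²/(2g) = 1.4×5.4²/(2×10) = 2.041 m.
The distance along the slope is d = h/sinθ = 2.041/sin26.3° ≈ 4.61 m.

d ≈ 4.61 m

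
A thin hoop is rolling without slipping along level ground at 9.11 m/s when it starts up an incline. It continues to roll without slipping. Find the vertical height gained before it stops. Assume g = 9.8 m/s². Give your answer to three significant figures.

For this body I = MR², i.e. k = I/(MR²) = 1.
Since it rolls without slipping, ω = v/R and KE = ½Mv² + ½Iω² = ½(1+k)Mv² = Mv².
All of this converts to potential energy at the highest point: Mv₀² = Mgh.
Thus h = (1+k)v₀²/(2g) = 2 × 9.11² / (2 × 9.8) ≈ 8.47 m.

h ≈ 8.47 m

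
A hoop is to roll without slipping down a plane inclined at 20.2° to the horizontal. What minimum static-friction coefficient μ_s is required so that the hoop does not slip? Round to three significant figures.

With I = MR², the ratio k = I/(MR²) is 1.
Translational: Mg sinθ − f = Ma. Rotational about the CM: fR = Iα = kMRa, so f = kMa.
These give a = g sinθ/(1+k) and the required friction f = kMg sinθ/(1+k).
The normal force is N = Mg cosθ, so μ_min = f/N = k tanθ/(1+k).
μ_min = 1 × tan20.2° / 2 ≈ 0.184.

μ_min ≈ 0.184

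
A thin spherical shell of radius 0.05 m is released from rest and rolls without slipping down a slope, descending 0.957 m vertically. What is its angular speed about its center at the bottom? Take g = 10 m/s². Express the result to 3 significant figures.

The moment of inertia is (2/3)MR², giving k ≡ I/(MR²) = 2/3.
Since it rolls without slipping, ω = v/R and KE = ½Mv² + ½Iω² = ½(1+k)Mv² = (5/6)Mv².
Energy conservation Mgh = ½(1+k)Mv² gives v = √(2gh/(1+k)) = √(2 × 10 × 0.957 / 1.667) = 3.389 m/s.
Then ω = v/R = 3.389 / 0.05 ≈ 67.8 rad/s.

ω ≈ 67.8 rad/s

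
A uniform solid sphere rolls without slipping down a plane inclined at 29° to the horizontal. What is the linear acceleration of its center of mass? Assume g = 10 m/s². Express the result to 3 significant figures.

a ≈ 3.46 m/s²

For this body I = (2/5)MR², i.e. k = I/(MR²) = 0.4.
Translational: Mg sinθ − f = Ma. Rotational about the CM: fR = Iα = kMRa, so f = kMa.
Eliminating f: Mg sinθ = (1+k)Ma, so a = g sinθ/(1+k) = 10 × sin29° / 1.4 ≈ 3.46 m/s².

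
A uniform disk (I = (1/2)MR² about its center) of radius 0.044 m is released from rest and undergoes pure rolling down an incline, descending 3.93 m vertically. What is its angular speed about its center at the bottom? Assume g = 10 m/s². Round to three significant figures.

ω ≈ 165 rad/s

With I = (1/2)MR², the ratio k = I/(MR²) is 0.5.
Rolling without slipping gives ω = v/R, so the total kinetic energy is ½Mv² + ½Iω² = ½(1+k)Mv² = (3/4)Mv².
Energy conservation Mgh = ½(1+k)Mv² gives v = √(2gh/(1+k)) = √(2 × 10 × 3.93 / 1.5) = 7.239 m/s.
The angular speed follows from ω = v/R = 7.239/0.044 ≈ 165 rad/s.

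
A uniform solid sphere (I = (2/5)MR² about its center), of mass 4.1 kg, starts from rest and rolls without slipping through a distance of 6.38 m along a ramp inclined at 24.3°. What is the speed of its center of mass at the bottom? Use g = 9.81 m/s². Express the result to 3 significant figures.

v ≈ 6.07 m/s

With I = (2/5)MR², the ratio k = I/(MR²) is 0.4.
Pure rolling means v = ωR; then KE = ½Mv² + ½I(v/R)² = ½(1+k)Mv² = (7/10)Mv².
The vertical drop is h = L sinθ = 6.38 × sin24.3° = 2.625 m.
Setting Mgh = (7/10)Mv² gives v = √(2gh/(1+k)) = √(2·9.81·2.625/1.4) ≈ 6.07 m/s.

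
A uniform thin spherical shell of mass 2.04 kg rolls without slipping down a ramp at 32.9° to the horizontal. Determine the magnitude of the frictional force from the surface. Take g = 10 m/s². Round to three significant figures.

The moment of inertia is (2/3)MR², giving k ≡ I/(MR²) = 2/3.
Along the incline Mg sinθ − f = Ma, and torque about the center fR = Iα = kMR²(a/R) gives f = kMa.
Combining, a = g sinθ/(1+k) and f = kMa = kMg sinθ/(1+k).
f = (2/3) × 2.04 × 10 × sin32.9° / 1.667 ≈ 4.43 N.

f ≈ 4.43 N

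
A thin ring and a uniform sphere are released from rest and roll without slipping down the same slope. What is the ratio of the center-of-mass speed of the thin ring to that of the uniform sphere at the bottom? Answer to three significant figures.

Each satisfies Mgh = ½(1+k)Mv² with k = I/(MR²), so v ∝ 1/√(1+k).
For the thin ring k = 1; for the uniform sphere k = 0.4.
v₁/v₂ = √((1+k₂)/(1+k₁)) = √(1.4/2) ≈ 0.837.

v_ratio ≈ 0.837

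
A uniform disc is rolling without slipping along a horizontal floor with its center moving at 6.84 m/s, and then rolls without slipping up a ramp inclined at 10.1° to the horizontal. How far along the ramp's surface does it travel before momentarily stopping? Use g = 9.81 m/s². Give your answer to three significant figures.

With I = (1/2)MR², the ratio k = I/(MR²) is 0.5.
Pure rolling means v = ωR; then KE = ½Mv² + ½I(v/R)² = ½(1+k)Mv² = (3/4)Mv².
Setting this equal to Mgh gives the vertical rise h = (1+k)v₀²/(2g) = 1.5×6.84²/(2×9.81) = 3.577 m.
The distance along the slope is d = h/sinθ = 3.577/sin10.1° ≈ 20.4 m.

d ≈ 20.4 m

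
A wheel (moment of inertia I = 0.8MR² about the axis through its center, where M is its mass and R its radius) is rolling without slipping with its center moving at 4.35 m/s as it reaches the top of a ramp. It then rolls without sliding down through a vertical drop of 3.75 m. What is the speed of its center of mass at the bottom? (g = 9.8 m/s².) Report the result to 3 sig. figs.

Here I = 0.8MR², so the shape factor k = I/(MR²) = 0.8.
Pure rolling means v = ωR; then KE = ½Mv² + ½I(v/R)² = ½(1+k)Mv² = (9/10)Mv².
Conserving energy between top and bottom: (9/10)Mv² = (9/10)Mv₀² + Mgh, hence v² = v₀² + 2gh/(1+k).
v = √(4.35² + 2×9.8×3.75/1.8) = √59.76 ≈ 7.73 m/s.

v ≈ 7.73 m/s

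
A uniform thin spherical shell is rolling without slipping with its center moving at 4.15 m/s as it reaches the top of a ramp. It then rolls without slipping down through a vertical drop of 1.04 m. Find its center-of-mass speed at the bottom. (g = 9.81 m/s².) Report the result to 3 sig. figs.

v ≈ 5.43 m/s

Here I = (2/3)MR², so the shape factor k = I/(MR²) = 2/3.
Rolling without slipping gives ω = v/R, so the total kinetic energy is ½Mv² + ½Iω² = ½(1+k)Mv² = (5/6)Mv².
Energy conservation: (5/6)Mv₀² + Mgh = (5/6)Mv², so v² = v₀² + 2gh/(1+k).
v = √(4.15² + 2×9.81×1.04/1.667) = √29.47 ≈ 5.43 m/s.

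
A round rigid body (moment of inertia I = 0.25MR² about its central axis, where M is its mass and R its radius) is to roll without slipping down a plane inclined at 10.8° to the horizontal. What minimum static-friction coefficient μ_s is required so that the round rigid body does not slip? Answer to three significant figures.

μ_min ≈ 0.0382

With I = 0.25MR², the ratio k = I/(MR²) is 0.25.
Translational: Mg sinθ − f = Ma. Rotational about the CM: fR = Iα = kMRa, so f = kMa.
These give a = g sinθ/(1+k) and the required friction f = kMg sinθ/(1+k).
With N = Mg cosθ, the no-slip condition f ≤ μN gives μ_min = f/N = k tanθ/(1+k).
μ_min = 0.25 × tan10.8° / 1.25 ≈ 0.0382.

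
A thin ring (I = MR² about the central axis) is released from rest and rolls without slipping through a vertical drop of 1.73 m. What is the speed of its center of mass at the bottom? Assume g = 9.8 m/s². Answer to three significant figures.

The moment of inertia is MR², giving k ≡ I/(MR²) = 1.
Pure rolling means v = ωR; then KE = ½Mv² + ½I(v/R)² = ½(1+k)Mv² = Mv².
Setting Mgh = Mv² gives v = √(2gh/(1+k)) = √(2·9.8·1.73/2) ≈ 4.12 m/s.

v ≈ 4.12 m/s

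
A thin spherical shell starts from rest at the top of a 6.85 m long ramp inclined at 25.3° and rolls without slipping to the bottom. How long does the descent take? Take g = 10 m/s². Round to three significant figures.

t ≈ 2.31 s

With I = (2/3)MR², the ratio k = I/(MR²) is 2/3.
Along the incline Mg sinθ − f = Ma, and torque about the center fR = Iα = kMR²(a/R) gives f = kMa.
Hence a = g sinθ/(1+k) = 10×sin25.3°/1.667 = 2.564 m/s².
Starting from rest, L = ½at², so t = √(2L/a) = √(2×6.85/2.564) ≈ 2.31 s.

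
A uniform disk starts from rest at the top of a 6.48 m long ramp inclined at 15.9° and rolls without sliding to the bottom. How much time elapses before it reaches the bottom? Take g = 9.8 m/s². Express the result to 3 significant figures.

t ≈ 2.69 s

For this body I = (1/2)MR², i.e. k = I/(MR²) = 0.5.
Translational: Mg sinθ − f = Ma. Rotational about the CM: fR = Iα = kMRa, so f = kMa.
Hence a = g sinθ/(1+k) = 9.8×sin15.9°/1.5 = 1.79 m/s².
Starting from rest, L = ½at², so t = √(2L/a) = √(2×6.48/1.79) ≈ 2.69 s.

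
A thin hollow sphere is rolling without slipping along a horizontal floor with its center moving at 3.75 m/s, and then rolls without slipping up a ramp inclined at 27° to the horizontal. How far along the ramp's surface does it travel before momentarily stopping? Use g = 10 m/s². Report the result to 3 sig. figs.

For this body I = (2/3)MR², i.e. k = I/(MR²) = 2/3.
The rolling condition ω = v/R makes the rotational term ½I(v/R)² = ½kMv², so KE_total = ½(1+k)Mv² = (5/6)Mv².
Setting this equal to Mgh gives the vertical rise h = (1+k)v₀²/(2g) = 1.667×3.75²/(2×10) = 1.172 m.
Along the incline, d = h/sinθ = 1.172/sin27° ≈ 2.58 m.

d ≈ 2.58 m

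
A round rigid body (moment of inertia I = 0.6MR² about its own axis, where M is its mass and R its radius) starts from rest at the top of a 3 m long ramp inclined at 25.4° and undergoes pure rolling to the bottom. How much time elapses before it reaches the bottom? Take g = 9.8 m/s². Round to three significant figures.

With I = 0.6MR², the ratio k = I/(MR²) is 0.6.
Newton's second law down the slope: Mg sinθ − f = Ma. The torque equation fR = Iα (with α = a/R) gives f = kMa.
Hence a = g sinθ/(1+k) = 9.8×sin25.4°/1.6 = 2.627 m/s².
With constant a from rest, t = √(2L/a) = √(2·3/2.627) ≈ 1.51 s.

t ≈ 1.51 s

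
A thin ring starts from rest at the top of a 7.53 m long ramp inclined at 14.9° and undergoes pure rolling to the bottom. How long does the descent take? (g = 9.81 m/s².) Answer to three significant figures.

Here I = MR², so the shape factor k = I/(MR²) = 1.
Translational: Mg sinθ − f = Ma. Rotational about the CM: fR = Iα = kMRa, so f = kMa.
Hence a = g sinθ/(1+k) = 9.81×sin14.9°/2 = 1.261 m/s².
With constant a from rest, t = √(2L/a) = √(2·7.53/1.261) ≈ 3.46 s.

t ≈ 3.46 s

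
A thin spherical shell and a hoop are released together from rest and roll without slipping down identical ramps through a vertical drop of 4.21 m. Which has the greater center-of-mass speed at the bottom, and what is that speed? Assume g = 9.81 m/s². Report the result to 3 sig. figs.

the thin spherical shell, at v ≈ 7.04 m/s

For rolling without slipping, Mgh = ½(1+k)Mv² where k = I/(MR²), so v = √(2gh/(1+k)).
Thin spherical shell: k = 2/3, giving v = √(2×9.81×4.21/1.667) = 7.04 m/s.
Hoop: k = 1, giving v = √(2×9.81×4.21/2) = 6.427 m/s.
The smaller k wins: the thin spherical shell, at ≈ 7.04 m/s.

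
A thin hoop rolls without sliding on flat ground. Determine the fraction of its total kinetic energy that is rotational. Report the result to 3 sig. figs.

fraction ≈ 0.500

The moment of inertia is MR², giving k ≡ I/(MR²) = 1.
With ω = v/R, KE_trans = ½Mv² and KE_rot = ½Iω² = ½kMv², so KE_total = ½(1+k)Mv².
The rotational fraction is therefore k/(1+k) = 1/2 ≈ 0.500.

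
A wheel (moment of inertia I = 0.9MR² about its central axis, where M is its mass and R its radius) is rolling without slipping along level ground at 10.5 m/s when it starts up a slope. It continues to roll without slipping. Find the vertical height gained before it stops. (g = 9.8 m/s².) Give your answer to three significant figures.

Here I = 0.9MR², so the shape factor k = I/(MR²) = 0.9.
Pure rolling means v = ωR; then KE = ½Mv² + ½I(v/R)² = ½(1+k)Mv² = (19/20)Mv².
At the top the kinetic energy is zero, so (19/20)Mv₀² = Mgh.
Thus h = (1+k)v₀²/(2g) = 1.9 × 10.5² / (2 × 9.8) ≈ 10.7 m.

h ≈ 10.7 m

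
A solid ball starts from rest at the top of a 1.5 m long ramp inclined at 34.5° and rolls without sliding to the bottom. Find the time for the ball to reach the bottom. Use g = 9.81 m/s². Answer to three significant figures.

For this body I = (2/5)MR², i.e. k = I/(MR²) = 0.4.
Newton's second law down the slope: Mg sinθ − f = Ma. The torque equation fR = Iα (with α = a/R) gives f = kMa.
Hence a = g sinθ/(1+k) = 9.81×sin34.5°/1.4 = 3.969 m/s².
With constant a from rest, t = √(2L/a) = √(2·1.5/3.969) ≈ 0.869 s.

t ≈ 0.869 s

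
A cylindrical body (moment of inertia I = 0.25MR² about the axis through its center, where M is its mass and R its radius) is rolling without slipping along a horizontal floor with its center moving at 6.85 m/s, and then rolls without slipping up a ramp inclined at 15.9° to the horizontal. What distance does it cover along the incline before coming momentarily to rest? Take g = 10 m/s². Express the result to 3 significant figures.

d ≈ 10.7 m

The moment of inertia is 0.25MR², giving k ≡ I/(MR²) = 0.25.
The rolling condition ω = v/R makes the rotational term ½I(v/R)² = ½kMv², so KE_total = ½(1+k)Mv² = (5/8)Mv².
Setting this equal to Mgh gives the vertical rise h = (1+k)v₀²/(2g) = 1.25×6.85²/(2×10) = 2.933 m.
The distance along the slope is d = h/sinθ = 2.933/sin15.9° ≈ 10.7 m.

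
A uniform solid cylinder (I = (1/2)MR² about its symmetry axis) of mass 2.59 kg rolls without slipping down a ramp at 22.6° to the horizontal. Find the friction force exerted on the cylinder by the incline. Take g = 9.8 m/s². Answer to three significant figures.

f ≈ 3.25 N

Here I = (1/2)MR², so the shape factor k = I/(MR²) = 0.5.
Along the incline Mg sinθ − f = Ma, and torque about the center fR = Iα = kMR²(a/R) gives f = kMa.
Combining, a = g sinθ/(1+k) and f = kMa = kMg sinθ/(1+k).
f = 0.5 × 2.59 × 9.8 × sin22.6° / 1.5 ≈ 3.25 N.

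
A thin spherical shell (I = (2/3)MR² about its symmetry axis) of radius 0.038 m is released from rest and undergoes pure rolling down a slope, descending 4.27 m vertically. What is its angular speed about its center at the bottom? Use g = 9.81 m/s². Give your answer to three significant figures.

ω ≈ 187 rad/s

The moment of inertia is (2/3)MR², giving k ≡ I/(MR²) = 2/3.
Rolling without slipping gives ω = v/R, so the total kinetic energy is ½Mv² + ½Iω² = ½(1+k)Mv² = (5/6)Mv².
Energy conservation Mgh = ½(1+k)Mv² gives v = √(2gh/(1+k)) = √(2 × 9.81 × 4.27 / 1.667) = 7.09 m/s.
Then ω = v/R = 7.09 / 0.038 ≈ 187 rad/s.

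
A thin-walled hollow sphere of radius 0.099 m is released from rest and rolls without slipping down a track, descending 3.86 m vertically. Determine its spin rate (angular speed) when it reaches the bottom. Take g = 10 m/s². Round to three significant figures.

ω ≈ 68.7 rad/s

The moment of inertia is (2/3)MR², giving k ≡ I/(MR²) = 2/3.
The rolling condition ω = v/R makes the rotational term ½I(v/R)² = ½kMv², so KE_total = ½(1+k)Mv² = (5/6)Mv².
Energy conservation Mgh = ½(1+k)Mv² gives v = √(2gh/(1+k)) = √(2 × 10 × 3.86 / 1.667) = 6.806 m/s.
Then ω = v/R = 6.806 / 0.099 ≈ 68.7 rad/s.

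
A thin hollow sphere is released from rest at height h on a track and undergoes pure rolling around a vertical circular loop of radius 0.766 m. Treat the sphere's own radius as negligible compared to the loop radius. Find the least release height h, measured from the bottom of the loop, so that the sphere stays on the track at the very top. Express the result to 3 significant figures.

With I = (2/3)MR², the ratio k = I/(MR²) is 2/3.
At the top of the loop, the minimum-contact condition is Mg = Mv_top²/r, so v_top² = gr.
With ω = v/R, the kinetic energy at speed v is ½(1+k)Mv² = (5/6)Mv².
Energy conservation from release (height h) to the top (height 2r): Mgh = Mg(2r) + (5/6)M·gr.
Thus h_min = 2r + (1+k)r/2 = r(2 + 1.667/2) = 0.766 × 2.833 ≈ 2.17 m.

h_min ≈ 2.17 m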